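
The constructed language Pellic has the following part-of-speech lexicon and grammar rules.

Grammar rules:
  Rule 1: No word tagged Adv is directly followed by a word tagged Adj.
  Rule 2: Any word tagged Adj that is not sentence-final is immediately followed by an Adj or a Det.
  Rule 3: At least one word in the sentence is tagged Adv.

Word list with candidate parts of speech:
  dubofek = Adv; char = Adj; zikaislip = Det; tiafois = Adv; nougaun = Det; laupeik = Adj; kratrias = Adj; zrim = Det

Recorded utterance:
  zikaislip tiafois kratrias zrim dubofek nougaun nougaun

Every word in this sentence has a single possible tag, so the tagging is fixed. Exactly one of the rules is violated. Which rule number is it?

1

Fixed tagging: Det Adv Adj Det Adv Det Det.
Rule check: R1 fails, R2 ok, R3 ok.
Only rule 1 fails.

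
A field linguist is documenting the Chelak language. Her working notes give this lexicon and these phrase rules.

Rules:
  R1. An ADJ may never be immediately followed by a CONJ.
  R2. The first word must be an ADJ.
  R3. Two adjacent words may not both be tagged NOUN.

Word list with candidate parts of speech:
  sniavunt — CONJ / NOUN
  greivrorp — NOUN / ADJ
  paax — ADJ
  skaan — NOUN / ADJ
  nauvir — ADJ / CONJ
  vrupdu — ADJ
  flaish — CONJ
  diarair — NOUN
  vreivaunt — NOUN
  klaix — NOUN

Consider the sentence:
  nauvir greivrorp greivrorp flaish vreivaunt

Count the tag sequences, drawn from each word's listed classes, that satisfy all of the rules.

1

Candidates per position — 1:nauvir {ADJ,CONJ}; 2:greivrorp {NOUN,ADJ}; 3:greivrorp {NOUN,ADJ}; 4:flaish {CONJ}; 5:vreivaunt {NOUN}.
There are 8 candidate sequences in total.
The sequences that satisfy every rule: ADJ ADJ NOUN CONJ NOUN.
Count = 1.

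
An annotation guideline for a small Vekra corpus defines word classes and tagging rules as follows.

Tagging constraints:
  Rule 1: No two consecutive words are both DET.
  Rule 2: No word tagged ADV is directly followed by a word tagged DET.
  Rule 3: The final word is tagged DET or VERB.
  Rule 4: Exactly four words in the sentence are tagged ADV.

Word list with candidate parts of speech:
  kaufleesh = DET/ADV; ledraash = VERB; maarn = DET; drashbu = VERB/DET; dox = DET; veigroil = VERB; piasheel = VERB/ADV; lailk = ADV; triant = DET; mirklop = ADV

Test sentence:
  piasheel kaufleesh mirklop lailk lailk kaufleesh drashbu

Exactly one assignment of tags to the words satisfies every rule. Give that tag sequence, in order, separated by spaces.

VERB DET ADV ADV ADV ADV VERB

Candidates per position — 1:piasheel {VERB,ADV}; 2:kaufleesh {DET,ADV}; 3:mirklop {ADV}; 4:lailk {ADV}; 5:lailk {ADV}; 6:kaufleesh {DET,ADV}; 7:drashbu {VERB,DET}.
Position 6: tagging it DET would leave rule 2 unsatisfiable, so it must be ADV.
Position 7: tagging it DET would leave rule 2 unsatisfiable, so it must be VERB.
Position 1: tagging it ADV would leave rule 4 unsatisfiable, so it must be VERB.
Position 2: tagging it ADV would leave rule 4 unsatisfiable, so it must be DET.
The unique satisfying tagging is: VERB DET ADV ADV ADV ADV VERB.
Check: rule 1 ok; rule 2 ok; rule 3 ok; rule 4 ok.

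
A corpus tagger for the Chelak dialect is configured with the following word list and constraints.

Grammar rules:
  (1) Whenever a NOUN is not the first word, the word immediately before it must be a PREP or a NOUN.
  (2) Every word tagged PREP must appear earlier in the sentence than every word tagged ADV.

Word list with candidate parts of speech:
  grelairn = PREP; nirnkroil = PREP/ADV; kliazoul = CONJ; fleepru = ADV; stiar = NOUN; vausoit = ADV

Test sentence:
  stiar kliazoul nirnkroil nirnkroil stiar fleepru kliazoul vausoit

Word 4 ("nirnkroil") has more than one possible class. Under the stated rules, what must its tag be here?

Candidates per position — 1:stiar {NOUN}; 2:kliazoul {CONJ}; 3:nirnkroil {PREP,ADV}; 4:nirnkroil {PREP,ADV}; 5:stiar {NOUN}; 6:fleepru {ADV}; 7:kliazoul {CONJ}; 8:vausoit {ADV}.
Position 4: tagging it ADV would leave rule 1 unsatisfiable, so it must be PREP.
Position 3: tagging it ADV would leave rule 2 unsatisfiable, so it must be PREP.
The only consistent sequence is: NOUN CONJ PREP PREP NOUN ADV CONJ ADV.
Checking: rule 1 satisfied; rule 2 satisfied.

PREP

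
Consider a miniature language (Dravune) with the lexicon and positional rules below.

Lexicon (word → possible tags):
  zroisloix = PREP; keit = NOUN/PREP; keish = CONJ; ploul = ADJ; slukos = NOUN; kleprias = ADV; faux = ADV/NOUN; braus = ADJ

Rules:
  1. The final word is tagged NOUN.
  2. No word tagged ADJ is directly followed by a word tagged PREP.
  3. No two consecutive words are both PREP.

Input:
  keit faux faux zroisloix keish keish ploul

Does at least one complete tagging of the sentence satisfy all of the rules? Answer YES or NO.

NO

Candidates per position — 1:keit {NOUN,PREP}; 2:faux {ADV,NOUN}; 3:faux {ADV,NOUN}; 4:zroisloix {PREP}; 5:keish {CONJ}; 6:keish {CONJ}; 7:ploul {ADJ}.
Rule 1 cannot be satisfied by any choice of tags from the lexicon.
So there is no consistent tagging.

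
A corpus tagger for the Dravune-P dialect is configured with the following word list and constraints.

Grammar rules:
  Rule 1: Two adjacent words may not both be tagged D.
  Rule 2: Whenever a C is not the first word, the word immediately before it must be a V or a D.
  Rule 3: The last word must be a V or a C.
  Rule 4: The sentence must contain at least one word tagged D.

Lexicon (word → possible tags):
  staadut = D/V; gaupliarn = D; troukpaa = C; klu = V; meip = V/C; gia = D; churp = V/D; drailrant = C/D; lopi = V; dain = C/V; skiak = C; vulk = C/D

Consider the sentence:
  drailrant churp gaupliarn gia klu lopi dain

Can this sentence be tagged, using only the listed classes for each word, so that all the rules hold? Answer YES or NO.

Candidates per position — 1:drailrant {C,D}; 2:churp {V,D}; 3:gaupliarn {D}; 4:gia {D}; 5:klu {V}; 6:lopi {V}; 7:dain {C,V}.
Rule 1 cannot be satisfied by any choice of tags from the lexicon.
So there is no consistent tagging.

NO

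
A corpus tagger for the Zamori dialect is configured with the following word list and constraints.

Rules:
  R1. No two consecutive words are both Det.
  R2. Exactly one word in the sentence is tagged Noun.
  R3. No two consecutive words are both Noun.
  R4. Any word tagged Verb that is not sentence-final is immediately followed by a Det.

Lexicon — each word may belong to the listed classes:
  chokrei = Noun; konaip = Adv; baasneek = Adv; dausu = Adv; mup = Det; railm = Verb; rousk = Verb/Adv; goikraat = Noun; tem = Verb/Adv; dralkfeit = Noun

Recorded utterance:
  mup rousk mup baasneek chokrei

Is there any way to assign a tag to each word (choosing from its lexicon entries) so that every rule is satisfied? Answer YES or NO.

Candidates per position — 1:mup {Det}; 2:rousk {Verb,Adv}; 3:mup {Det}; 4:baasneek {Adv}; 5:chokrei {Noun}.
One satisfying assignment: Det Verb Det Adv Noun.
Check: rule 1 ok; rule 2 ok; rule 3 ok; rule 4 ok.

YES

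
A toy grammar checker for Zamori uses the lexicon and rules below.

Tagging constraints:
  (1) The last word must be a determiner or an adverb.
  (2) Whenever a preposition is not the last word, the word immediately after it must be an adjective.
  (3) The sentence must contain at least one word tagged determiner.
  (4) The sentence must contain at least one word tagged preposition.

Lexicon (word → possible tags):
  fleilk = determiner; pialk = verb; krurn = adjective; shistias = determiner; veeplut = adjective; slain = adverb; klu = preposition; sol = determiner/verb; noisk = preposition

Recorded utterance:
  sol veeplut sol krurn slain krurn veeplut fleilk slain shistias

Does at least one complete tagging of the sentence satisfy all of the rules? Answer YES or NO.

NO

Candidates per position — 1:sol {determiner,verb}; 2:veeplut {adjective}; 3:sol {determiner,verb}; 4:krurn {adjective}; 5:slain {adverb}; 6:krurn {adjective}; 7:veeplut {adjective}; 8:fleilk {determiner}; 9:slain {adverb}; 10:shistias {determiner}.
Rule 4 cannot be satisfied by any choice of tags from the lexicon.
So there is no consistent tagging.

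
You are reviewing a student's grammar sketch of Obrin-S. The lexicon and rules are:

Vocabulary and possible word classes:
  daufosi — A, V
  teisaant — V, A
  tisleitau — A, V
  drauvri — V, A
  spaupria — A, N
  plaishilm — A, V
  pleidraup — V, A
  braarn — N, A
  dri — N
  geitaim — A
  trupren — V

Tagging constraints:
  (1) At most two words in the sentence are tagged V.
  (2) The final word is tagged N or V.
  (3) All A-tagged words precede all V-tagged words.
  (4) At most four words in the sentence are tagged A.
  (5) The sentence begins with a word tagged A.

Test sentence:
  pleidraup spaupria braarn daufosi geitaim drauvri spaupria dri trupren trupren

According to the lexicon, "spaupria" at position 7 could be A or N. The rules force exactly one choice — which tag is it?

Candidates per position — 1:pleidraup {V,A}; 2:spaupria {A,N}; 3:braarn {N,A}; 4:daufosi {A,V}; 5:geitaim {A}; 6:drauvri {V,A}; 7:spaupria {A,N}; 8:dri {N}; 9:trupren {V}; 10:trupren {V}.
Position 1: tagging it V would leave rule 1 unsatisfiable, so it must be A.
Position 4: tagging it V would leave rule 1 unsatisfiable, so it must be A.
Position 6: tagging it V would leave rule 1 unsatisfiable, so it must be A.
Position 7: tagging it A would leave rule 4 unsatisfiable, so it must be N.
Position 2: tagging it A would leave rule 4 unsatisfiable, so it must be N.
Position 3: tagging it A would leave rule 4 unsatisfiable, so it must be N.
That leaves exactly one tagging: A N N A A A N N V V.
Rule-by-rule: rule 1 holds; rule 2 holds; rule 3 holds; rule 4 holds; rule 5 holds.

N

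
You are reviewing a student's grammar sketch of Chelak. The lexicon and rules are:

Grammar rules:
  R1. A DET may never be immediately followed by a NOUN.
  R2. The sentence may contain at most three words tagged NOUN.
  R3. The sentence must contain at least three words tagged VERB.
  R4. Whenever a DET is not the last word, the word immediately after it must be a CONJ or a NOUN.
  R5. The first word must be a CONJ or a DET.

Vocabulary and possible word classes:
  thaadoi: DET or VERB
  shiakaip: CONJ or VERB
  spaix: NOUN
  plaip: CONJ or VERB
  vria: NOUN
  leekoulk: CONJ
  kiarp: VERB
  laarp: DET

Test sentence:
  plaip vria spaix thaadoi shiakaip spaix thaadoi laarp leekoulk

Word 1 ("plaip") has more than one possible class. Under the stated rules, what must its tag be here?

CONJ

Candidates per position — 1:plaip {CONJ,VERB}; 2:vria {NOUN}; 3:spaix {NOUN}; 4:thaadoi {DET,VERB}; 5:shiakaip {CONJ,VERB}; 6:spaix {NOUN}; 7:thaadoi {DET,VERB}; 8:laarp {DET}; 9:leekoulk {CONJ}.
Position 1: tagging it VERB would leave rule 5 unsatisfiable, so it must be CONJ.
Position 4: tagging it DET would leave rule 3 unsatisfiable, so it must be VERB.
Position 5: tagging it CONJ would leave rule 3 unsatisfiable, so it must be VERB.
Position 7: tagging it DET would leave rule 3 unsatisfiable, so it must be VERB.
That leaves exactly one tagging: CONJ NOUN NOUN VERB VERB NOUN VERB DET CONJ.
Rule-by-rule: rule 1 satisfied; rule 2 satisfied; rule 3 satisfied; rule 4 satisfied; rule 5 satisfied.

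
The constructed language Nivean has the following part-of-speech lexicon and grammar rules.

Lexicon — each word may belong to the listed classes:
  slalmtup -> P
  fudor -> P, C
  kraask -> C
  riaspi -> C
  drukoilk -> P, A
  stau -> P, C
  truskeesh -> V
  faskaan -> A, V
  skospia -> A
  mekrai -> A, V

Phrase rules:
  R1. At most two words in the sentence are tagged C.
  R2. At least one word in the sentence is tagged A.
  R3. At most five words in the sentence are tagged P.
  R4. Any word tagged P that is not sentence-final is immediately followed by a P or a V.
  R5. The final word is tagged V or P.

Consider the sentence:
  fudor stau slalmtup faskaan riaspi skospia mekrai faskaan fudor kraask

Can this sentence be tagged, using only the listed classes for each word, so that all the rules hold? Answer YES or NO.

Candidates per position — 1:fudor {P,C}; 2:stau {P,C}; 3:slalmtup {P}; 4:faskaan {A,V}; 5:riaspi {C}; 6:skospia {A}; 7:mekrai {A,V}; 8:faskaan {A,V}; 9:fudor {P,C}; 10:kraask {C}.
Rule 5 cannot be satisfied by any choice of tags from the lexicon.
So there is no consistent tagging.

NO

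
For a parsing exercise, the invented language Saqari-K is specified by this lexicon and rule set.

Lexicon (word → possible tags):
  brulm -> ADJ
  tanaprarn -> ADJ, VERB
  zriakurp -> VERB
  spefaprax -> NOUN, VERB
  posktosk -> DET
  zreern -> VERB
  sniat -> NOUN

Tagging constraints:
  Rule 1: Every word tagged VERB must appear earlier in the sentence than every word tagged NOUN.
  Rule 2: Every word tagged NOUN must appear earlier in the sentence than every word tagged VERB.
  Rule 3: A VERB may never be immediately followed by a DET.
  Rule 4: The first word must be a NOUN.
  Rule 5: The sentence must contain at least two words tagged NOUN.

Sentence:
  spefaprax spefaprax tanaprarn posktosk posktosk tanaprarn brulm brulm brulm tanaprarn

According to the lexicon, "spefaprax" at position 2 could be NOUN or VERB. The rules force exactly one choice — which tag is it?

Candidates per position — 1:spefaprax {NOUN,VERB}; 2:spefaprax {NOUN,VERB}; 3:tanaprarn {ADJ,VERB}; 4:posktosk {DET}; 5:posktosk {DET}; 6:tanaprarn {ADJ,VERB}; 7:brulm {ADJ}; 8:brulm {ADJ}; 9:brulm {ADJ}; 10:tanaprarn {ADJ,VERB}.
Position 1: tagging it VERB would leave rule 4 unsatisfiable, so it must be NOUN.
Position 2: tagging it VERB would leave rule 1 unsatisfiable, so it must be NOUN.
Position 3: tagging it VERB would leave rule 1 unsatisfiable, so it must be ADJ.
Position 6: tagging it VERB would leave rule 1 unsatisfiable, so it must be ADJ.
Position 10: tagging it VERB would leave rule 1 unsatisfiable, so it must be ADJ.
The unique satisfying tagging is: NOUN NOUN ADJ DET DET ADJ ADJ ADJ ADJ ADJ.
Check: rule 1 satisfied; rule 2 satisfied; rule 3 satisfied; rule 4 satisfied; rule 5 satisfied.

NOUN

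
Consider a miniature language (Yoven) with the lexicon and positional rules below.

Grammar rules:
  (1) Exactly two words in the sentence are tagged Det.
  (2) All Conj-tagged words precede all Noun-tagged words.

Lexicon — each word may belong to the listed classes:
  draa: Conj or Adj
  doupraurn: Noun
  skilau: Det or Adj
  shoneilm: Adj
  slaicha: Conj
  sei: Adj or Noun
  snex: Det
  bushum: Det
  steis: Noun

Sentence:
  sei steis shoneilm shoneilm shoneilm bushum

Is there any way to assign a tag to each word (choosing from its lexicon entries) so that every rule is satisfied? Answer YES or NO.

Candidates per position — 1:sei {Adj,Noun}; 2:steis {Noun}; 3:shoneilm {Adj}; 4:shoneilm {Adj}; 5:shoneilm {Adj}; 6:bushum {Det}.
Rule 1 cannot be satisfied by any choice of tags from the lexicon.
So there is no consistent tagging.

NO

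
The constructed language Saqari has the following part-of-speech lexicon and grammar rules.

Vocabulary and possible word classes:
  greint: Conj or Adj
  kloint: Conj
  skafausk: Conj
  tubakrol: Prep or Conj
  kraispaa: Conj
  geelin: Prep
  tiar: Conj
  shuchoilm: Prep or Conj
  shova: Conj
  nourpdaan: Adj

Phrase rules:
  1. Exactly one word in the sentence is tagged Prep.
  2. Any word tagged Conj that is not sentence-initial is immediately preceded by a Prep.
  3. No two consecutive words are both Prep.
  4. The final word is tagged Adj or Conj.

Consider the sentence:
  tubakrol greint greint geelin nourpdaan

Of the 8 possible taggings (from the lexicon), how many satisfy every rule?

1

Candidates per position — 1:tubakrol {Prep,Conj}; 2:greint {Conj,Adj}; 3:greint {Conj,Adj}; 4:geelin {Prep}; 5:nourpdaan {Adj}.
There are 8 candidate sequences in total.
The sequences that satisfy every rule: Conj Adj Adj Prep Adj.
Count = 1.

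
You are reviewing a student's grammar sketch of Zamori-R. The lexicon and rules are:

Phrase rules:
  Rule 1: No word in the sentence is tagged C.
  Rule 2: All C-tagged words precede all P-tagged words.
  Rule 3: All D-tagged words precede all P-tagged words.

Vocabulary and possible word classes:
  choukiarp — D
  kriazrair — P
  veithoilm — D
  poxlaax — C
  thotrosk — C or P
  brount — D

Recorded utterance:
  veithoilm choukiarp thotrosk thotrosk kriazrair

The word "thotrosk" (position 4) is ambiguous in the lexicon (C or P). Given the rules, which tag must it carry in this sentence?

P

Candidates per position — 1:veithoilm {D}; 2:choukiarp {D}; 3:thotrosk {C,P}; 4:thotrosk {C,P}; 5:kriazrair {P}.
If word 3 were C, no tagging could satisfy rule 1; so word 3 is P.
If word 4 were C, no tagging could satisfy rule 1; so word 4 is P.
That leaves exactly one tagging: D D P P P.
Checking: rule 1 satisfied; rule 2 satisfied; rule 3 satisfied.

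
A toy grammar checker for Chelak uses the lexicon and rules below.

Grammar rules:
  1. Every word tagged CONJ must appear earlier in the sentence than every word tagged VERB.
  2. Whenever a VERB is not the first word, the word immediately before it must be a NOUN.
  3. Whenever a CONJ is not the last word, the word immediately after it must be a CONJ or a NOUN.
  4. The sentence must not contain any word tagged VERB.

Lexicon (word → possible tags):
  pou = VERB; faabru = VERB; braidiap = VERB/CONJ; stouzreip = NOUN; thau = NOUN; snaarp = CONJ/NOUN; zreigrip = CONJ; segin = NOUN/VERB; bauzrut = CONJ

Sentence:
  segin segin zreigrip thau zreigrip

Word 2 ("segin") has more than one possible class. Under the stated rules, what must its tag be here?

Candidates per position — 1:segin {NOUN,VERB}; 2:segin {NOUN,VERB}; 3:zreigrip {CONJ}; 4:thau {NOUN}; 5:zreigrip {CONJ}.
If word 1 were VERB, no tagging could satisfy rule 1; so word 1 is NOUN.
If word 2 were VERB, no tagging could satisfy rule 1; so word 2 is NOUN.
So the tagging must be: NOUN NOUN CONJ NOUN CONJ.
Checking: rule 1 ✓; rule 2 ✓; rule 3 ✓; rule 4 ✓.

NOUN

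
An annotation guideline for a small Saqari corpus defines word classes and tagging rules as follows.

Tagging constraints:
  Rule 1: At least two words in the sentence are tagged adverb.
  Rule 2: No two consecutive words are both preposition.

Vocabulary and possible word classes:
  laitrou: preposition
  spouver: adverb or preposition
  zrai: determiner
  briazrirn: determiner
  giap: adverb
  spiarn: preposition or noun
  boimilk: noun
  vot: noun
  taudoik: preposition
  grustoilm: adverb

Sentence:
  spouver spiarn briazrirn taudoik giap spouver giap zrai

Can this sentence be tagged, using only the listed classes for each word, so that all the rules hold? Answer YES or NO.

Candidates per position — 1:spouver {adverb,preposition}; 2:spiarn {preposition,noun}; 3:briazrirn {determiner}; 4:taudoik {preposition}; 5:giap {adverb}; 6:spouver {adverb,preposition}; 7:giap {adverb}; 8:zrai {determiner}.
One satisfying assignment: adverb noun determiner preposition adverb preposition adverb determiner.
Check: rule 1 satisfied; rule 2 satisfied.

YES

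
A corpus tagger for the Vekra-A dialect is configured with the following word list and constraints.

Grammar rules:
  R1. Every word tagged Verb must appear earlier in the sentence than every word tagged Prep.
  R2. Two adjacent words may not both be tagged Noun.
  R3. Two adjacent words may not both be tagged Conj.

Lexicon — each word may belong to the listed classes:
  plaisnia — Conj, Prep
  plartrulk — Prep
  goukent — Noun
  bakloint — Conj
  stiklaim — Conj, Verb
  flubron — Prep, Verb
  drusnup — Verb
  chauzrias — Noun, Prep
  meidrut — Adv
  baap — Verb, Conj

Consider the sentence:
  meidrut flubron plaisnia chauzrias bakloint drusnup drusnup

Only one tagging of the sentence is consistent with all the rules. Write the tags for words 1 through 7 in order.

Candidates per position — 1:meidrut {Adv}; 2:flubron {Prep,Verb}; 3:plaisnia {Conj,Prep}; 4:chauzrias {Noun,Prep}; 5:bakloint {Conj}; 6:drusnup {Verb}; 7:drusnup {Verb}.
Position 2: tagging it Prep would leave rule 1 unsatisfiable, so it must be Verb.
Position 3: tagging it Prep would leave rule 1 unsatisfiable, so it must be Conj.
Position 4: tagging it Prep would leave rule 1 unsatisfiable, so it must be Noun.
The only consistent sequence is: Adv Verb Conj Noun Conj Verb Verb.
Checking: rule 1 ✓; rule 2 ✓; rule 3 ✓.

Adv Verb Conj Noun Conj Verb Verb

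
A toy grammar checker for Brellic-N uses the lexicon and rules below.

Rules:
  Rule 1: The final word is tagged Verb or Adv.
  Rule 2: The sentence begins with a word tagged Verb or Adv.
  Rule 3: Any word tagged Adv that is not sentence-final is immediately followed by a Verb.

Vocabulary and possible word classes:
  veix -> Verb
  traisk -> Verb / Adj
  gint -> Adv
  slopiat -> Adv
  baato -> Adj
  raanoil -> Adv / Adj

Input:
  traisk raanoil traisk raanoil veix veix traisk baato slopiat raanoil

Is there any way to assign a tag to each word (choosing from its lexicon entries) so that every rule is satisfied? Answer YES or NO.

Candidates per position — 1:traisk {Verb,Adj}; 2:raanoil {Adv,Adj}; 3:traisk {Verb,Adj}; 4:raanoil {Adv,Adj}; 5:veix {Verb}; 6:veix {Verb}; 7:traisk {Verb,Adj}; 8:baato {Adj}; 9:slopiat {Adv}; 10:raanoil {Adv,Adj}.
Rule 3 cannot be satisfied by any choice of tags from the lexicon.
So there is no consistent tagging.

NO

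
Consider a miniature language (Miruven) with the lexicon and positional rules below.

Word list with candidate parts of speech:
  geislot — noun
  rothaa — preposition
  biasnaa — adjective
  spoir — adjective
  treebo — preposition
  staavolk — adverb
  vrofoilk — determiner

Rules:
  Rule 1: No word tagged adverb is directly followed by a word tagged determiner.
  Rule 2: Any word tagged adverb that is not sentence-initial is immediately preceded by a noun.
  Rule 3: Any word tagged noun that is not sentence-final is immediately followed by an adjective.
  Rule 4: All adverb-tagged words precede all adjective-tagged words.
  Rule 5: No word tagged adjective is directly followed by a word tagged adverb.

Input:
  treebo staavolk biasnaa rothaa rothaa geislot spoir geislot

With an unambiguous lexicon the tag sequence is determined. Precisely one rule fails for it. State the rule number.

Fixed tagging: preposition adverb adjective preposition preposition noun adjective noun.
Rule check: R1 pass, R2 fail, R3 pass, R4 pass, R5 pass.
Only rule 2 fails.

2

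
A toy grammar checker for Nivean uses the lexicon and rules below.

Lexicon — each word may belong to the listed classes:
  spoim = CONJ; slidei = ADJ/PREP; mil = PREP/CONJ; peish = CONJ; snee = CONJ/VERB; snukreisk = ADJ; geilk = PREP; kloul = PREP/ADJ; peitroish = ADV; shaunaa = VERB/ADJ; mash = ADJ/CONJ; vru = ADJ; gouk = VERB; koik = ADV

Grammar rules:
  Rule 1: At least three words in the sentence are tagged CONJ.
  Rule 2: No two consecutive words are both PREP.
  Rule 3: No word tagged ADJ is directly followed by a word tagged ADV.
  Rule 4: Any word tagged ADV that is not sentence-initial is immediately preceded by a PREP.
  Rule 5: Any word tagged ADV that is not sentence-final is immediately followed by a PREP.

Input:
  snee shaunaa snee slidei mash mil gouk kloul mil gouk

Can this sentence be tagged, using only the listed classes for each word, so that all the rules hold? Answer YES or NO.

Candidates per position — 1:snee {CONJ,VERB}; 2:shaunaa {VERB,ADJ}; 3:snee {CONJ,VERB}; 4:slidei {ADJ,PREP}; 5:mash {ADJ,CONJ}; 6:mil {PREP,CONJ}; 7:gouk {VERB}; 8:kloul {PREP,ADJ}; 9:mil {PREP,CONJ}; 10:gouk {VERB}.
One satisfying assignment: CONJ ADJ CONJ PREP ADJ PREP VERB PREP CONJ VERB.
Verifying each rule — rule 1 satisfied; rule 2 satisfied; rule 3 satisfied; rule 4 satisfied; rule 5 satisfied.

YES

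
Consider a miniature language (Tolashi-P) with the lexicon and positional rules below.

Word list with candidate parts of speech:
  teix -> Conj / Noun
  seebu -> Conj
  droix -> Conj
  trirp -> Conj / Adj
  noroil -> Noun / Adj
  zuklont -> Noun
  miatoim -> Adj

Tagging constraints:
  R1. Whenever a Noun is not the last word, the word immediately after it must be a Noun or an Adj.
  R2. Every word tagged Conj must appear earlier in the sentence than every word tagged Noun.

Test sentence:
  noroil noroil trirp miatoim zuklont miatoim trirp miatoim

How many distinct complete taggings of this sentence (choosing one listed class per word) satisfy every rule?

Candidates per position — 1:noroil {Noun,Adj}; 2:noroil {Noun,Adj}; 3:trirp {Conj,Adj}; 4:miatoim {Adj}; 5:zuklont {Noun}; 6:miatoim {Adj}; 7:trirp {Conj,Adj}; 8:miatoim {Adj}.
There are 16 candidate sequences in total.
The sequences that satisfy every rule: Noun Noun Adj Adj Noun Adj Adj Adj; Noun Adj Adj Adj Noun Adj Adj Adj; Adj Noun Adj Adj Noun Adj Adj Adj; Adj Adj Conj Adj Noun Adj Adj Adj; Adj Adj Adj Adj Noun Adj Adj Adj.
Count = 5.

5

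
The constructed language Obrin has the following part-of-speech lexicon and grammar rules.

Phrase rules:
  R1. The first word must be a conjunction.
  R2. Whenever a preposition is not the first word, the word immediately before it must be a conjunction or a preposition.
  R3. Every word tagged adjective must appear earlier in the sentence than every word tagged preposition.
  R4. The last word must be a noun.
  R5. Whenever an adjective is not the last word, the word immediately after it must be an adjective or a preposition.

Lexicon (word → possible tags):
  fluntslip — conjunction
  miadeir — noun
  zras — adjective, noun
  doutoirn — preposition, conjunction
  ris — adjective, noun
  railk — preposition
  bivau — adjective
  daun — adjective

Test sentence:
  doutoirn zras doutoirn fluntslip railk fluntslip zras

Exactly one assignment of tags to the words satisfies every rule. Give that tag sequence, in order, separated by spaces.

conjunction noun conjunction conjunction preposition conjunction noun

Candidates per position — 1:doutoirn {preposition,conjunction}; 2:zras {adjective,noun}; 3:doutoirn {preposition,conjunction}; 4:fluntslip {conjunction}; 5:railk {preposition}; 6:fluntslip {conjunction}; 7:zras {adjective,noun}.
Position 1: tagging it preposition would leave rule 1 unsatisfiable, so it must be conjunction.
Position 3: tagging it preposition would leave rule 2 unsatisfiable, so it must be conjunction.
Position 7: tagging it adjective would leave rule 3 unsatisfiable, so it must be noun.
Position 2: tagging it adjective would leave rule 5 unsatisfiable, so it must be noun.
The unique satisfying tagging is: conjunction noun conjunction conjunction preposition conjunction noun.
Verifying each rule — rule 1 holds; rule 2 holds; rule 3 holds; rule 4 holds; rule 5 holds.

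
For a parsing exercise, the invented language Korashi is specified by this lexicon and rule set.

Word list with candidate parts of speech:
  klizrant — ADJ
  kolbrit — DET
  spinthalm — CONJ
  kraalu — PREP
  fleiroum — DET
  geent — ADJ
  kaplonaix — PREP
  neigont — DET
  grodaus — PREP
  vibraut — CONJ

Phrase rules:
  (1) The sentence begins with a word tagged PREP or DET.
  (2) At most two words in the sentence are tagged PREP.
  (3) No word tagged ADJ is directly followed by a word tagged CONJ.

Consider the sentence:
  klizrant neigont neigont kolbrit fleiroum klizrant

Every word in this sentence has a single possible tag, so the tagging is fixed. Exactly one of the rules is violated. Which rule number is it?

1

Fixed tagging: ADJ DET DET DET DET ADJ.
Checking each rule: R1 fails, R2 ok, R3 ok.
Only rule 1 fails.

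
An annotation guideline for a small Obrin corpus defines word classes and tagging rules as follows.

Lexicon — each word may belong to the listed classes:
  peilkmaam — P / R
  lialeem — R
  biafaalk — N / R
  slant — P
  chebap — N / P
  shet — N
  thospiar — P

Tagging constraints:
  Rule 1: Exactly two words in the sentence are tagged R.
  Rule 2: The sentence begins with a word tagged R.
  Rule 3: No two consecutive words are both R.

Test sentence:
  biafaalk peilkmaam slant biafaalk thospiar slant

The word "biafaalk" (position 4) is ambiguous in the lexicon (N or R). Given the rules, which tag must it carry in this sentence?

Candidates per position — 1:biafaalk {N,R}; 2:peilkmaam {P,R}; 3:slant {P}; 4:biafaalk {N,R}; 5:thospiar {P}; 6:slant {P}.
Position 1: tagging it N would leave rule 2 unsatisfiable, so it must be R.
Position 2: tagging it R would leave rule 3 unsatisfiable, so it must be P.
Position 4: tagging it N would leave rule 1 unsatisfiable, so it must be R.
So the tagging must be: R P P R P P.
Rule-by-rule: rule 1 ok; rule 2 ok; rule 3 ok.

R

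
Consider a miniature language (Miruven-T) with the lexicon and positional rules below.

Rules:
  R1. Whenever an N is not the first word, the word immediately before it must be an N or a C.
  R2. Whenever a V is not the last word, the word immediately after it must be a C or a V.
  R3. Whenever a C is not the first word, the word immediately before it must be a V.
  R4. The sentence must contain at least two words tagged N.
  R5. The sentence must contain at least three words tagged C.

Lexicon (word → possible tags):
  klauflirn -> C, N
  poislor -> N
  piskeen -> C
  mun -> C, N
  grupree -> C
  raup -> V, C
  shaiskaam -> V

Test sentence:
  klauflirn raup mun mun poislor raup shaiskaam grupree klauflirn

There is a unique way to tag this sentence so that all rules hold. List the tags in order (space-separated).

C V C N N V V C N

Candidates per position — 1:klauflirn {C,N}; 2:raup {V,C}; 3:mun {C,N}; 4:mun {C,N}; 5:poislor {N}; 6:raup {V,C}; 7:shaiskaam {V}; 8:grupree {C}; 9:klauflirn {C,N}.
Position 2: tagging it C would leave rule 3 unsatisfiable, so it must be V.
Position 3: tagging it N would leave rule 1 unsatisfiable, so it must be C.
Position 4: tagging it C would leave rule 3 unsatisfiable, so it must be N.
Position 6: tagging it C would leave rule 3 unsatisfiable, so it must be V.
Position 9: tagging it C would leave rule 3 unsatisfiable, so it must be N.
Position 1: tagging it N would leave rule 5 unsatisfiable, so it must be C.
The unique satisfying tagging is: C V C N N V V C N.
Rule-by-rule: rule 1 satisfied; rule 2 satisfied; rule 3 satisfied; rule 4 satisfied; rule 5 satisfied.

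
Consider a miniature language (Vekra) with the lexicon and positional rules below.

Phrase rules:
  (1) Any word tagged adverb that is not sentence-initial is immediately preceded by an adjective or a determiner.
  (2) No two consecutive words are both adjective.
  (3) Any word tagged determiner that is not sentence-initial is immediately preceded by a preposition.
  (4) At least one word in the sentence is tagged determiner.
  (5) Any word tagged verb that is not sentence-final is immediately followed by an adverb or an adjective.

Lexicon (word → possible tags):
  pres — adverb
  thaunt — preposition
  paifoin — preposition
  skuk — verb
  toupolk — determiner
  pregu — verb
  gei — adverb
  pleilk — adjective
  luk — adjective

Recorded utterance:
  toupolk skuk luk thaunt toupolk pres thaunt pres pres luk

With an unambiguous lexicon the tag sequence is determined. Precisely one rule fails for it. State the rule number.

1

Fixed tagging: determiner verb adjective preposition determiner adverb preposition adverb adverb adjective.
Rule check: R1 ✗, R2 ✓, R3 ✓, R4 ✓, R5 ✓.
Only rule 1 fails.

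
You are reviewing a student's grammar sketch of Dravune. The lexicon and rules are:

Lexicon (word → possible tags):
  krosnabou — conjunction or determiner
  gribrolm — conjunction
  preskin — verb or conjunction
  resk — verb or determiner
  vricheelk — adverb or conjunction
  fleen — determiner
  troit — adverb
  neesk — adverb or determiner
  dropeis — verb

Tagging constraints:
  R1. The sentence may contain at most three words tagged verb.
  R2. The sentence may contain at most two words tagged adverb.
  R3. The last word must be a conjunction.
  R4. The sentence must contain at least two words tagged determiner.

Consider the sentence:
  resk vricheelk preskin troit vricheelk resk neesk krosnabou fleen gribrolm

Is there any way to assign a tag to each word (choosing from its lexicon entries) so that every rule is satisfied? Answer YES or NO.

Candidates per position — 1:resk {verb,determiner}; 2:vricheelk {adverb,conjunction}; 3:preskin {verb,conjunction}; 4:troit {adverb}; 5:vricheelk {adverb,conjunction}; 6:resk {verb,determiner}; 7:neesk {adverb,determiner}; 8:krosnabou {conjunction,determiner}; 9:fleen {determiner}; 10:gribrolm {conjunction}.
One satisfying assignment: verb conjunction conjunction adverb conjunction verb adverb determiner determiner conjunction.
Check: rule 1 ✓; rule 2 ✓; rule 3 ✓; rule 4 ✓.

YES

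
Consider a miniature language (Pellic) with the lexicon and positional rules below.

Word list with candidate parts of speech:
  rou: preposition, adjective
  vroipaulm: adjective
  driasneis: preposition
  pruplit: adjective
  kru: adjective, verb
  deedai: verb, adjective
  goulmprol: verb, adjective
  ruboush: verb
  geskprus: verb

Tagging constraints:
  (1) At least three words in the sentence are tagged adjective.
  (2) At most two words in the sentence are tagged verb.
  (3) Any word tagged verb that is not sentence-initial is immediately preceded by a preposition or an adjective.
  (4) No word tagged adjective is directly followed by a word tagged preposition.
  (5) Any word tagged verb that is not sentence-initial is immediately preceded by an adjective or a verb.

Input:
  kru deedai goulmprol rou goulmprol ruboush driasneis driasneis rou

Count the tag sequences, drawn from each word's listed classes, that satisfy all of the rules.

Candidates per position — 1:kru {adjective,verb}; 2:deedai {verb,adjective}; 3:goulmprol {verb,adjective}; 4:rou {preposition,adjective}; 5:goulmprol {verb,adjective}; 6:ruboush {verb}; 7:driasneis {preposition}; 8:driasneis {preposition}; 9:rou {preposition,adjective}.
There are 64 candidate sequences in total.
Checking each against the rules leaves 10 sequences.
Count = 10.

10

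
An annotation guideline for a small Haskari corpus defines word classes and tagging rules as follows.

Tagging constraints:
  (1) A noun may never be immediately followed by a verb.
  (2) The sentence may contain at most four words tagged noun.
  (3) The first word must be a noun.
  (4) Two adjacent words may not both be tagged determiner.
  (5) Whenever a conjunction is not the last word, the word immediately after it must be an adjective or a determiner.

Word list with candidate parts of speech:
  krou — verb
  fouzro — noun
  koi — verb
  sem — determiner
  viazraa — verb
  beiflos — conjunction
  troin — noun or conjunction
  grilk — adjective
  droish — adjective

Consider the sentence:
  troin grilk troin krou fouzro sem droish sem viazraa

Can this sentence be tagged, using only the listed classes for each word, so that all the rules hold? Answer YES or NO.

NO

Candidates per position — 1:troin {noun,conjunction}; 2:grilk {adjective}; 3:troin {noun,conjunction}; 4:krou {verb}; 5:fouzro {noun}; 6:sem {determiner}; 7:droish {adjective}; 8:sem {determiner}; 9:viazraa {verb}.
Every candidate sequence violates at least one rule; no consistent tagging exists.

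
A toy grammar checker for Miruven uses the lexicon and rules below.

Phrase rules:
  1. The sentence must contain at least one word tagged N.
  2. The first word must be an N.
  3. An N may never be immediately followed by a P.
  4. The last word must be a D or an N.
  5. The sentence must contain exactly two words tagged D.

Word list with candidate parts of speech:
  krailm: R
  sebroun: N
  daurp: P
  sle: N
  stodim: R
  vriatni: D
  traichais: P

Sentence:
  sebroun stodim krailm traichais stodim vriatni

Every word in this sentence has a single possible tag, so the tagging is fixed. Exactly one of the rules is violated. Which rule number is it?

Fixed tagging: N R R P R D.
Checking each rule: R1 holds, R2 holds, R3 holds, R4 holds, R5 violated.
Only rule 5 fails.

5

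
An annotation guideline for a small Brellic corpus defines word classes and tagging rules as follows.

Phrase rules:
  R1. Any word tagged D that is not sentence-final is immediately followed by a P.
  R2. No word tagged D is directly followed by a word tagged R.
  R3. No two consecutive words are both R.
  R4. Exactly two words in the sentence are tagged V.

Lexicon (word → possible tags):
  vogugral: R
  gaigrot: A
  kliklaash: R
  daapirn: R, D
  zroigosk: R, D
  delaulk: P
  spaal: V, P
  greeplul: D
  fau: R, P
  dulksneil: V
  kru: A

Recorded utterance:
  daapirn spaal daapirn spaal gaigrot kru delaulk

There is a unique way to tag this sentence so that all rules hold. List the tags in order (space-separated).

R V R V A A P

Candidates per position — 1:daapirn {R,D}; 2:spaal {V,P}; 3:daapirn {R,D}; 4:spaal {V,P}; 5:gaigrot {A}; 6:kru {A}; 7:delaulk {P}.
Position 2: P is ruled out by rule 4; that leaves V.
Position 4: P is ruled out by rule 4; that leaves V.
Position 1: D is ruled out by rule 1; that leaves R.
Position 3: D is ruled out by rule 1; that leaves R.
That leaves exactly one tagging: R V R V A A P.
Checking: rule 1 ok; rule 2 ok; rule 3 ok; rule 4 ok.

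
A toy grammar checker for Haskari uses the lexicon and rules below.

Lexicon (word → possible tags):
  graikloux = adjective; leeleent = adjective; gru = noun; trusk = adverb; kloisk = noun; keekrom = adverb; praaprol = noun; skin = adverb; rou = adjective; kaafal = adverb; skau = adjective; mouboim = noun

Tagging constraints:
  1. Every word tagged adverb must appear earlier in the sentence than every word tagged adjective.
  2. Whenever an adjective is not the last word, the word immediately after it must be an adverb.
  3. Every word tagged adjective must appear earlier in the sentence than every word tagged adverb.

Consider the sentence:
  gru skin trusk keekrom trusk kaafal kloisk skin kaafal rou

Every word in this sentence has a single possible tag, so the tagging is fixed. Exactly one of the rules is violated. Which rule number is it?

Fixed tagging: noun adverb adverb adverb adverb adverb noun adverb adverb adjective.
Applying the rules: R1 ✓, R2 ✓, R3 ✗.
Only rule 3 fails.

3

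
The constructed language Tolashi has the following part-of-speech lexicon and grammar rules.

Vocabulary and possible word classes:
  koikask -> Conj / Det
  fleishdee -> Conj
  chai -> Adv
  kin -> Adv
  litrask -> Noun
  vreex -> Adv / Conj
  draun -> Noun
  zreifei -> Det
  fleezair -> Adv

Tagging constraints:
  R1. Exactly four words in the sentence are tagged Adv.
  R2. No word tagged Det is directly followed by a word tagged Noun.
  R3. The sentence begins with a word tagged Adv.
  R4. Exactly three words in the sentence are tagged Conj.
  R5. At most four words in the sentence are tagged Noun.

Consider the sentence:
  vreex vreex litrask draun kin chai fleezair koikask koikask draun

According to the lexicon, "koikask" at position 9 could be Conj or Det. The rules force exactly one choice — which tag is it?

Candidates per position — 1:vreex {Adv,Conj}; 2:vreex {Adv,Conj}; 3:litrask {Noun}; 4:draun {Noun}; 5:kin {Adv}; 6:chai {Adv}; 7:fleezair {Adv}; 8:koikask {Conj,Det}; 9:koikask {Conj,Det}; 10:draun {Noun}.
Position 1: tagging it Conj would leave rule 3 unsatisfiable, so it must be Adv.
Position 2: tagging it Adv would leave rule 1 unsatisfiable, so it must be Conj.
Position 8: tagging it Det would leave rule 4 unsatisfiable, so it must be Conj.
Position 9: tagging it Det would leave rule 2 unsatisfiable, so it must be Conj.
The unique satisfying tagging is: Adv Conj Noun Noun Adv Adv Adv Conj Conj Noun.
Verifying each rule — rule 1 satisfied; rule 2 satisfied; rule 3 satisfied; rule 4 satisfied; rule 5 satisfied.

Conj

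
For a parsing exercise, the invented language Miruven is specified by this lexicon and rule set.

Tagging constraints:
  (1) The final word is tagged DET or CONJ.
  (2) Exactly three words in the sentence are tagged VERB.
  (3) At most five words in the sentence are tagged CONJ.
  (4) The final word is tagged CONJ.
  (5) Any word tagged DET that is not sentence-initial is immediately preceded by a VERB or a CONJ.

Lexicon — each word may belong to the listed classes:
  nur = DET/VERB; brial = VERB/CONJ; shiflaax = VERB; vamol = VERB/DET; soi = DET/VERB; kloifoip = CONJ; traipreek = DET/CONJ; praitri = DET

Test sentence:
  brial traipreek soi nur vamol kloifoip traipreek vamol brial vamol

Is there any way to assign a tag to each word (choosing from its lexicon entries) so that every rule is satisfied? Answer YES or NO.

NO

Candidates per position — 1:brial {VERB,CONJ}; 2:traipreek {DET,CONJ}; 3:soi {DET,VERB}; 4:nur {DET,VERB}; 5:vamol {VERB,DET}; 6:kloifoip {CONJ}; 7:traipreek {DET,CONJ}; 8:vamol {VERB,DET}; 9:brial {VERB,CONJ}; 10:vamol {VERB,DET}.
Rule 4 cannot be satisfied by any choice of tags from the lexicon.
So there is no consistent tagging.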